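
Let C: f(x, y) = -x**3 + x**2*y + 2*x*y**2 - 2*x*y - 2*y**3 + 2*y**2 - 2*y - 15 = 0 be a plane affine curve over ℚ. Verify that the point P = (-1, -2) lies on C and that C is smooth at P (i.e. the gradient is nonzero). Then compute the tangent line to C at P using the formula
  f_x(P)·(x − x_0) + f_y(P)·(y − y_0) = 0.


Tangent line at P: 13*x - 23*y - 33 = 0.

Step 1: f(-1, -2) = 0, so P lies on C.
Step 2: partial derivatives
  f_x(x, y) = -3*x**2 + 2*x*y + 2*y**2 - 2*y, f_y(x, y) = x**2 + 4*x*y - 2*x - 6*y**2 + 4*y - 2.
  f_x(P) = 13, f_y(P) = -23 (gradient nonzero, so P is smooth).
Step 3: tangent line at P: 13·(x − -1) + -23·(y − -2) = 0.
Expanding: 13*x - 23*y - 33 = 0.


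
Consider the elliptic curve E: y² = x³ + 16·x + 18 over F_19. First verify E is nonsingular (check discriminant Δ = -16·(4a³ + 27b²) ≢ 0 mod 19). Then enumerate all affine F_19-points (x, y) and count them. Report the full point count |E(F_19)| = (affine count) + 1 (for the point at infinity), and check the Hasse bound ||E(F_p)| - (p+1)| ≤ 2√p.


Affine points = {(1, 4), (1, 15), (2, 1), (2, 18), (3, 6), (3, 13), (6, 8), (6, 11), (7, 6), (7, 13), (9, 6), (9, 13), (10, 0), (11, 9), (11, 10), (12, 0), (15, 2), (15, 17), (16, 0), (17, 4), (17, 15), (18, 1), (18, 18)}; affine count = 23; |E(F_19)| = 24.

Discriminant check: Δ ∝ 4a³ + 27b² = 4·16³ + 27·18² = 4·4096 + 27·324 ≡ 14 (mod 19). Nonzero ⇒ E is nonsingular.
For each x ∈ F_19, compute rhs = x³ + 16·x + 18 mod 19, then count y ∈ F_19 with y² ≡ rhs.
  x = 0: rhs = 18, matching y values: none (0 points).
  x = 1: rhs = 16, matching y values: 4, 15 (2 points).
  x = 2: rhs = 1, matching y values: 1, 18 (2 points).
  x = 3: rhs = 17, matching y values: 6, 13 (2 points).
  x = 4: rhs = 13, matching y values: none (0 points).
  x = 5: rhs = 14, matching y values: none (0 points).
  x = 6: rhs = 7, matching y values: 8, 11 (2 points).
  x = 7: rhs = 17, matching y values: 6, 13 (2 points).
  x = 8: rhs = 12, matching y values: none (0 points).
  x = 9: rhs = 17, matching y values: 6, 13 (2 points).
  x = 10: rhs = 0, matching y values: 0 (1 points).
  x = 11: rhs = 5, matching y values: 9, 10 (2 points).
  x = 12: rhs = 0, matching y values: 0 (1 points).
  x = 13: rhs = 10, matching y values: none (0 points).
  x = 14: rhs = 3, matching y values: none (0 points).
  x = 15: rhs = 4, matching y values: 2, 17 (2 points).
  x = 16: rhs = 0, matching y values: 0 (1 points).
  x = 17: rhs = 16, matching y values: 4, 15 (2 points).
  x = 18: rhs = 1, matching y values: 1, 18 (2 points).
Total affine count: 23.
Full point count |E(F_19)| = 23 + 1 = 24.
Hasse bound: |24 − (19+1)| = |4| = 4 ≤ 2√19 ≈ 8.7178 ✓.


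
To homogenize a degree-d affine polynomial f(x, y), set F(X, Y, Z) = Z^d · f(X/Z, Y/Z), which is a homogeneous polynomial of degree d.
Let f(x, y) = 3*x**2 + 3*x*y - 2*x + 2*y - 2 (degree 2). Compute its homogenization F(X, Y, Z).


F(X, Y, Z) = 3*X**2 + 3*X*Y - 2*X*Z + 2*Y*Z - 2*Z**2

deg(f) = 2.
Substitute x = X/Z, y = Y/Z into f, then multiply by Z^2.
  monomial 3·x^2·y^0 ↦ 3·X^2·Y^0·Z^0.
  monomial 3·x^1·y^1 ↦ 3·X^1·Y^1·Z^0.
  monomial -2·x^1·y^0 ↦ -2·X^1·Y^0·Z^1.
  monomial 2·x^0·y^1 ↦ 2·X^0·Y^1·Z^1.
  monomial -2·x^0·y^0 ↦ -2·X^0·Y^0·Z^2.
Collecting: F(X, Y, Z) = 3*X**2 + 3*X*Y - 2*X*Z + 2*Y*Z - 2*Z**2.


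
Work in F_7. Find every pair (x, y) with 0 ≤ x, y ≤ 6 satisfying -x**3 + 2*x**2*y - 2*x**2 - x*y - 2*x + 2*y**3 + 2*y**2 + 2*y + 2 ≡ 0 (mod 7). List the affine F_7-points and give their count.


Affine F_7-points: {(0, 6), (2, 5), (3, 0), (3, 1), (3, 5)}; count = 5.

For each of the 49 pairs (x, y) ∈ F_7², evaluate f(x, y) mod 7. Record the zeros.
  x = 0: [0↦2, 1↦1, 2↦2, 3↦3, 4↦2, 5↦4, 6↦0]  zeros at y ∈ {6}
  x = 1: [0↦4, 1↦4, 2↦6, 3↦1, 4↦1, 5↦4, 6↦1]  zeros at y ∈ ∅
  x = 2: [0↦3, 1↦1, 2↦1, 3↦1, 4↦6, 5↦0, 6↦2]  zeros at y ∈ {5}
  x = 3: [0↦0, 1↦0, 2↦2, 3↦4, 4↦4, 5↦0, 6↦4]  zeros at y ∈ {0, 1, 5}
  x = 4: [0↦3, 1↦2, 2↦3, 3↦4, 4↦3, 5↦5, 6↦1]  zeros at y ∈ ∅
  x = 5: [0↦6, 1↦1, 2↦5, 3↦2, 4↦4, 5↦2, 6↦1]  zeros at y ∈ ∅
  x = 6: [0↦3, 1↦5, 2↦2, 3↦6, 4↦1, 5↦6, 6↦5]  zeros at y ∈ ∅
Collecting zeros: affine points = {(0, 6), (2, 5), (3, 0), (3, 1), (3, 5)}.
Total count |C(F_7)_aff| = 5.


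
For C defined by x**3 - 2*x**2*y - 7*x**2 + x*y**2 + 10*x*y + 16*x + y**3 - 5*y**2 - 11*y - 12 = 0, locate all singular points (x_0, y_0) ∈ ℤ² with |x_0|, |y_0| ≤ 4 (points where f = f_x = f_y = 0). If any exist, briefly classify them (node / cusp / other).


Singular points: {(3, 1)}; classification: cusp.

Compute partial derivatives:
  f_x = 3*x**2 - 4*x*y - 14*x + y**2 + 10*y + 16.
  f_y = -2*x**2 + 2*x*y + 10*x + 3*y**2 - 10*y - 11.
Scan x_0 ∈ {−4, ..., 4}. For each x_0, f_y(x_0, y) is a polynomial in y; find its integer roots y ∈ {−4, ..., 4}, then test f_x and f at those candidates.
  x = -4: f_y(-4, y) = 3*y**2 - 18*y - 83; no integer root y with |y| ≤ 4.
  x = -3: f_y(-3, y) = 3*y**2 - 16*y - 59; no integer root y with |y| ≤ 4.
  x = -2: f_y(-2, y) = 3*y**2 - 14*y - 39; no integer root y with |y| ≤ 4.
  x = -1: f_y(-1, y) = 3*y**2 - 12*y - 23; no integer root y with |y| ≤ 4.
  x = 0: f_y(0, y) = 3*y**2 - 10*y - 11; no integer root y with |y| ≤ 4.
  x = 1: f_y(1, y) = 3*y**2 - 8*y - 3; vanishes at y ∈ {3}. (1, 3): f_x = 32 ≠ 0.
  x = 2: f_y(2, y) = 3*y**2 - 6*y + 1; no integer root y with |y| ≤ 4.
  x = 3: f_y(3, y) = 3*y**2 - 4*y + 1; vanishes at y ∈ {1}. (3, 1): f_x = 0, f = 0 — SINGULAR.
  x = 4: f_y(4, y) = 3*y**2 - 2*y - 3; no integer root y with |y| ≤ 4.
Only singular point on the grid: (3, 1).
Classify: substitute x = 3 + u, y = 1 + v and expand: f = u**3 - 2*u**2*v + u*v**2 + v**3 + v**2.
No constant or linear terms (consistent with a singular point). Quadratic part: v**2. Cubic part: u**3 - 2*u**2*v + u*v**2 + v**3.
The quadratic part v**2 is a perfect square, so there is a single (double) tangent line v = 0, i.e. y = 1. Restricting the cubic part to that line (v = 0) leaves u**3 ≠ 0, so f is not divisible by v and the branch is v² ≈ -u**3 to lowest order — this is a cusp.
Classification: cusp.


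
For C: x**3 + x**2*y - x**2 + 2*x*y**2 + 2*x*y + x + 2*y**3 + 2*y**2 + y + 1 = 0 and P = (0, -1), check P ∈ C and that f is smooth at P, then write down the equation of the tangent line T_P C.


Tangent line at P: x + 3*y + 3 = 0.

Step 1: f(0, -1) = 0, so P lies on C.
Step 2: partial derivatives
  f_x(x, y) = 3*x**2 + 2*x*y - 2*x + 2*y**2 + 2*y + 1, f_y(x, y) = x**2 + 4*x*y + 2*x + 6*y**2 + 4*y + 1.
  f_x(P) = 1, f_y(P) = 3 (gradient nonzero, so P is smooth).
Step 3: tangent line at P: 1·(x − 0) + 3·(y − -1) = 0.
Expanding: x + 3*y + 3 = 0.


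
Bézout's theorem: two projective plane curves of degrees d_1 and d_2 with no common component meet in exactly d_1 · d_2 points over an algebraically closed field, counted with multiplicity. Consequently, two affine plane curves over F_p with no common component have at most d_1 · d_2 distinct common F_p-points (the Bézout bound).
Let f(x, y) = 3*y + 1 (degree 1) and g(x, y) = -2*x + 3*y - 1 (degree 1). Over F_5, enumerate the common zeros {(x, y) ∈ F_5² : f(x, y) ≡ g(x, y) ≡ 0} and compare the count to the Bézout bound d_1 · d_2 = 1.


Common zeros: {(4, 3)}; count = 1; Bézout bound = 1.

deg(f) = 1, deg(g) = 1, so Bézout bound = 1.
Scan x ∈ F_5. For each x, list the y ∈ F_5 with f(x, y) ≡ 0 and those with g(x, y) ≡ 0 (mod 5); the common zeros in that column are the intersection.
  x = 0: f ≡ 0 at y ∈ {3}; g ≡ 0 at y ∈ {2}; common: ∅.
  x = 1: f ≡ 0 at y ∈ {3}; g ≡ 0 at y ∈ {1}; common: ∅.
  x = 2: f ≡ 0 at y ∈ {3}; g ≡ 0 at y ∈ {0}; common: ∅.
  x = 3: f ≡ 0 at y ∈ {3}; g ≡ 0 at y ∈ {4}; common: ∅.
  x = 4: f ≡ 0 at y ∈ {3}; g ≡ 0 at y ∈ {3}; common: {3}.
Collecting: common zeros = {(4, 3)}, so the count is 1.
Comparison with the Bézout bound: 1 ≤ 1 = deg(f)·deg(g), as expected for curves with no common component (the bound is attained).


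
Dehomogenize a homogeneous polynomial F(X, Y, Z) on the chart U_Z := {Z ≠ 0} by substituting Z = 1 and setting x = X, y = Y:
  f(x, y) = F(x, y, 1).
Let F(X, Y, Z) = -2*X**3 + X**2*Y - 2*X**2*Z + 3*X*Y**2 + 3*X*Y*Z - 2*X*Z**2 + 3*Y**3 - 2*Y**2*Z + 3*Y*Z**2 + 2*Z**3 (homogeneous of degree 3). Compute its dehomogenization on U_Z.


f(x, y) = -2*x**3 + x**2*y - 2*x**2 + 3*x*y**2 + 3*x*y - 2*x + 3*y**3 - 2*y**2 + 3*y + 2

On U_Z we set Z = 1. Each monomial c·X^i·Y^j·Z^k in F becomes c·x^i·y^j·1^k = c·x^i·y^j.
Substituting Z = 1: F(X, Y, 1) = -2*x**3 + x**2*y - 2*x**2 + 3*x*y**2 + 3*x*y - 2*x + 3*y**3 - 2*y**2 + 3*y + 2.
Note: deg(f) ≤ deg(F) = 3; strict inequality happens when F is divisible by Z (lost terms).


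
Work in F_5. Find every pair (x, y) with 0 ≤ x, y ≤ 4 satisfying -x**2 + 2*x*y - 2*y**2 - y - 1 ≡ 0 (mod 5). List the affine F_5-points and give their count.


Affine F_5-points: {(1, 4), (2, 0), (2, 4), (3, 0)}; count = 4.

For each of the 25 pairs (x, y) ∈ F_5², evaluate f(x, y) mod 5. Record the zeros.
  x = 0: [0↦4, 1↦1, 2↦4, 3↦3, 4↦3]  zeros at y ∈ ∅
  x = 1: [0↦3, 1↦2, 2↦2, 3↦3, 4↦0]  zeros at y ∈ {4}
  x = 2: [0↦0, 1↦1, 2↦3, 3↦1, 4↦0]  zeros at y ∈ {0, 4}
  x = 3: [0↦0, 1↦3, 2↦2, 3↦2, 4↦3]  zeros at y ∈ {0}
  x = 4: [0↦3, 1↦3, 2↦4, 3↦1, 4↦4]  zeros at y ∈ ∅
Collecting zeros: affine points = {(1, 4), (2, 0), (2, 4), (3, 0)}.
Total count |C(F_5)_aff| = 4.


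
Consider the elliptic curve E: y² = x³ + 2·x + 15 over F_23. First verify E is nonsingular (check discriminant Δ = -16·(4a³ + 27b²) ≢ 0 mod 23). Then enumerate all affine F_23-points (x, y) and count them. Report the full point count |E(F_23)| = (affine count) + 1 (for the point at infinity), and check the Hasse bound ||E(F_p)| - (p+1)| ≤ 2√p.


Affine points = {(1, 8), (1, 15), (2, 2), (2, 21), (3, 5), (3, 18), (4, 8), (4, 15), (5, 9), (5, 14), (6, 6), (6, 17), (7, 2), (7, 21), (9, 7), (9, 16), (10, 0), (14, 2), (14, 21), (15, 4), (15, 19), (16, 7), (16, 16), (18, 8), (18, 15), (19, 9), (19, 14), (21, 7), (21, 16), (22, 9), (22, 14)}; affine count = 31; |E(F_23)| = 32.

Discriminant check: Δ ∝ 4a³ + 27b² = 4·2³ + 27·15² = 4·8 + 27·225 ≡ 12 (mod 23). Nonzero ⇒ E is nonsingular.
For each x ∈ F_23, compute rhs = x³ + 2·x + 15 mod 23, then count y ∈ F_23 with y² ≡ rhs.
  x = 0: rhs = 15, matching y values: none (0 points).
  x = 1: rhs = 18, matching y values: 8, 15 (2 points).
  x = 2: rhs = 4, matching y values: 2, 21 (2 points).
  x = 3: rhs = 2, matching y values: 5, 18 (2 points).
  x = 4: rhs = 18, matching y values: 8, 15 (2 points).
  x = 5: rhs = 12, matching y values: 9, 14 (2 points).
  x = 6: rhs = 13, matching y values: 6, 17 (2 points).
  x = 7: rhs = 4, matching y values: 2, 21 (2 points).
  x = 8: rhs = 14, matching y values: none (0 points).
  x = 9: rhs = 3, matching y values: 7, 16 (2 points).
  x = 10: rhs = 0, matching y values: 0 (1 points).
  x = 11: rhs = 11, matching y values: none (0 points).
  x = 12: rhs = 19, matching y values: none (0 points).
  x = 13: rhs = 7, matching y values: none (0 points).
  x = 14: rhs = 4, matching y values: 2, 21 (2 points).
  x = 15: rhs = 16, matching y values: 4, 19 (2 points).
  x = 16: rhs = 3, matching y values: 7, 16 (2 points).
  x = 17: rhs = 17, matching y values: none (0 points).
  x = 18: rhs = 18, matching y values: 8, 15 (2 points).
  x = 19: rhs = 12, matching y values: 9, 14 (2 points).
  x = 20: rhs = 5, matching y values: none (0 points).
  x = 21: rhs = 3, matching y values: 7, 16 (2 points).
  x = 22: rhs = 12, matching y values: 9, 14 (2 points).
Total affine count: 31.
Full point count |E(F_23)| = 31 + 1 = 32.
Hasse bound: |32 − (23+1)| = |8| = 8 ≤ 2√23 ≈ 9.5917 ✓.


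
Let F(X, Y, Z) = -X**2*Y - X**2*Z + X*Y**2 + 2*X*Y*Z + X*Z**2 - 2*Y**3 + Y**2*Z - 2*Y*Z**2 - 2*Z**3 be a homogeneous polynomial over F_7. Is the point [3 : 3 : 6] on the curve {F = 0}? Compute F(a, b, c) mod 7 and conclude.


F(3,3,6) ≡ 4 (mod 7); P is NOT on the curve.

Evaluate F(3, 3, 6) term-by-term (mod 7).
  -X**2*Y ↦ -1·9·3·1 = -27
  -X**2*Z ↦ -1·9·1·6 = -54
  X*Y**2 ↦ 1·3·9·1 = 27
  2*X*Y*Z ↦ 2·3·3·6 = 108
  X*Z**2 ↦ 1·3·1·36 = 108
  -2*Y**3 ↦ -2·1·27·1 = -54
  Y**2*Z ↦ 1·1·9·6 = 54
  -2*Y*Z**2 ↦ -2·1·3·36 = -216
  -2*Z**3 ↦ -2·1·1·216 = -432
Sum: F(3, 3, 6) = (-27) + (-54) + (27) + (108) + (108) + (-54) + (54) + (-216) + (-432) = -486.
Reducing mod 7: -486 ≡ 4 (mod 7).
Since F(a, b, c) ≡ 4 ≠ 0 (mod 7), P does NOT lie on the curve.


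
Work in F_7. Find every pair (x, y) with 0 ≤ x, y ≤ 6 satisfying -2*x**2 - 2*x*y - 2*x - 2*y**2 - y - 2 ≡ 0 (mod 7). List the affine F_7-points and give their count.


Affine F_7-points: {(2, 0), (2, 1), (3, 1), (3, 6), (4, 0), (4, 6)}; count = 6.

For each of the 49 pairs (x, y) ∈ F_7², evaluate f(x, y) mod 7. Record the zeros.
  x = 0: [0↦5, 1↦2, 2↦2, 3↦5, 4↦4, 5↦6, 6↦4]  zeros at y ∈ ∅
  x = 1: [0↦1, 1↦3, 2↦1, 3↦2, 4↦6, 5↦6, 6↦2]  zeros at y ∈ ∅
  x = 2: [0↦0, 1↦0, 2↦3, 3↦2, 4↦4, 5↦2, 6↦3]  zeros at y ∈ {0, 1}
  x = 3: [0↦2, 1↦0, 2↦1, 3↦5, 4↦5, 5↦1, 6↦0]  zeros at y ∈ {1, 6}
  x = 4: [0↦0, 1↦3, 2↦2, 3↦4, 4↦2, 5↦3, 6↦0]  zeros at y ∈ {0, 6}
  x = 5: [0↦1, 1↦2, 2↦6, 3↦6, 4↦2, 5↦1, 6↦3]  zeros at y ∈ ∅
  x = 6: [0↦5, 1↦4, 2↦6, 3↦4, 4↦5, 5↦2, 6↦2]  zeros at y ∈ ∅
Collecting zeros: affine points = {(2, 0), (2, 1), (3, 1), (3, 6), (4, 0), (4, 6)}.
Total count |C(F_7)_aff| = 6.


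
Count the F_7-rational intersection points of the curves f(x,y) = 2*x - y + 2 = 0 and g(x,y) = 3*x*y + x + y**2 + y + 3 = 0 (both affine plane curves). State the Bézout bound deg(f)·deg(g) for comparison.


Common zeros: ∅; count = 0; Bézout bound = 2.

deg(f) = 1, deg(g) = 2, so Bézout bound = 2.
Scan x ∈ F_7. For each x, list the y ∈ F_7 with f(x, y) ≡ 0 and those with g(x, y) ≡ 0 (mod 7); the common zeros in that column are the intersection.
  x = 0: f ≡ 0 at y ∈ {2}; g ≡ 0 at y ∈ ∅; common: ∅.
  x = 1: f ≡ 0 at y ∈ {4}; g ≡ 0 at y ∈ {5}; common: ∅.
  x = 2: f ≡ 0 at y ∈ {6}; g ≡ 0 at y ∈ {3, 4}; common: ∅.
  x = 3: f ≡ 0 at y ∈ {1}; g ≡ 0 at y ∈ ∅; common: ∅.
  x = 4: f ≡ 0 at y ∈ {3}; g ≡ 0 at y ∈ {0, 1}; common: ∅.
  x = 5: f ≡ 0 at y ∈ {5}; g ≡ 0 at y ∈ {6}; common: ∅.
  x = 6: f ≡ 0 at y ∈ {0}; g ≡ 0 at y ∈ ∅; common: ∅.
Collecting: common zeros = ∅, so the count is 0.
Comparison with the Bézout bound: 0 ≤ 2 = deg(f)·deg(g), as expected for curves with no common component (the affine F_7-count falls short of the bound because intersections may lie at infinity, over extension fields, or carry multiplicity).


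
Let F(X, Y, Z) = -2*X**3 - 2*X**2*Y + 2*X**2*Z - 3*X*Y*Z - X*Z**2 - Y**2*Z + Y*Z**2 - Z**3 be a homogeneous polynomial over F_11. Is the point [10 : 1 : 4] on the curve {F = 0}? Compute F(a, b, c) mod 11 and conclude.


F(10,1,4) ≡ 6 (mod 11); P is NOT on the curve.

Evaluate F(10, 1, 4) term-by-term (mod 11).
  -2*X**3 ↦ -2·1000·1·1 = -2000
  -2*X**2*Y ↦ -2·100·1·1 = -200
  2*X**2*Z ↦ 2·100·1·4 = 800
  -3*X*Y*Z ↦ -3·10·1·4 = -120
  -X*Z**2 ↦ -1·10·1·16 = -160
  -Y**2*Z ↦ -1·1·1·4 = -4
  Y*Z**2 ↦ 1·1·1·16 = 16
  -Z**3 ↦ -1·1·1·64 = -64
Sum: F(10, 1, 4) = (-2000) + (-200) + (800) + (-120) + (-160) + (-4) + (16) + (-64) = -1732.
Reducing mod 11: -1732 ≡ 6 (mod 11).
Since F(a, b, c) ≡ 6 ≠ 0 (mod 11), P does NOT lie on the curve.


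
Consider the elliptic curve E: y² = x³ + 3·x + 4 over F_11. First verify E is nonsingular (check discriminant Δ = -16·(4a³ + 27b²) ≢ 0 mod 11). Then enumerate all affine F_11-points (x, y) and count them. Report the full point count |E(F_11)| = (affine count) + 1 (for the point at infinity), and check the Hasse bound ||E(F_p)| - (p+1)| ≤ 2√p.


Affine points = {(0, 2), (0, 9), (4, 5), (4, 6), (5, 1), (5, 10), (7, 4), (7, 7), (8, 1), (8, 10), (9, 1), (9, 10), (10, 0)}; affine count = 13; |E(F_11)| = 14.

Discriminant check: Δ ∝ 4a³ + 27b² = 4·3³ + 27·4² = 4·27 + 27·16 ≡ 1 (mod 11). Nonzero ⇒ E is nonsingular.
For each x ∈ F_11, compute rhs = x³ + 3·x + 4 mod 11, then count y ∈ F_11 with y² ≡ rhs.
  x = 0: rhs = 4, matching y values: 2, 9 (2 points).
  x = 1: rhs = 8, matching y values: none (0 points).
  x = 2: rhs = 7, matching y values: none (0 points).
  x = 3: rhs = 7, matching y values: none (0 points).
  x = 4: rhs = 3, matching y values: 5, 6 (2 points).
  x = 5: rhs = 1, matching y values: 1, 10 (2 points).
  x = 6: rhs = 7, matching y values: none (0 points).
  x = 7: rhs = 5, matching y values: 4, 7 (2 points).
  x = 8: rhs = 1, matching y values: 1, 10 (2 points).
  x = 9: rhs = 1, matching y values: 1, 10 (2 points).
  x = 10: rhs = 0, matching y values: 0 (1 points).
Total affine count: 13.
Full point count |E(F_11)| = 13 + 1 = 14.
Hasse bound: |14 − (11+1)| = |2| = 2 ≤ 2√11 ≈ 6.6332 ✓.


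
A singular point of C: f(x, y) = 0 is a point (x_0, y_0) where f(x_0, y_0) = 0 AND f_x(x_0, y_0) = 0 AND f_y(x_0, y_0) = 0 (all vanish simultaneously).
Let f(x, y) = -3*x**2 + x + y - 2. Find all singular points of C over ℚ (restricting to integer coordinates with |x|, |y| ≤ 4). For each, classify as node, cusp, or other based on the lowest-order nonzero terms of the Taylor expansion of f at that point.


No singular points in the scanned grid; C is smooth there.

Compute partial derivatives:
  f_x = 1 - 6*x.
  f_y = 1.
f_y = 1 is a nonzero constant, so f_y never vanishes: no point (x, y) can satisfy f = f_x = f_y = 0. In particular no (x, y) ∈ {−4, ..., 4}² is singular; the curve is smooth.


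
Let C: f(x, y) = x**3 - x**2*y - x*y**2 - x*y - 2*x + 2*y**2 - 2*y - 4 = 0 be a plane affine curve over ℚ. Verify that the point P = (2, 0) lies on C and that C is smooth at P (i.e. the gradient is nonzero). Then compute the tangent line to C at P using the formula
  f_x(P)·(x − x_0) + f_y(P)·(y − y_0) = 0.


Tangent line at P: 10*x - 8*y - 20 = 0.

Step 1: f(2, 0) = 0, so P lies on C.
Step 2: partial derivatives
  f_x(x, y) = 3*x**2 - 2*x*y - y**2 - y - 2, f_y(x, y) = -x**2 - 2*x*y - x + 4*y - 2.
  f_x(P) = 10, f_y(P) = -8 (gradient nonzero, so P is smooth).
Step 3: tangent line at P: 10·(x − 2) + -8·(y − 0) = 0.
Expanding: 10*x - 8*y - 20 = 0.


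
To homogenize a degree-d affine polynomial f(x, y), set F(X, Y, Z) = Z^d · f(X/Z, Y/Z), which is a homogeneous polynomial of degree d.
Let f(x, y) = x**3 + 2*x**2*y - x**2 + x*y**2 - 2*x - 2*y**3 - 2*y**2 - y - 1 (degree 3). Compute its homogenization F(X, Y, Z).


F(X, Y, Z) = X**3 + 2*X**2*Y - X**2*Z + X*Y**2 - 2*X*Z**2 - 2*Y**3 - 2*Y**2*Z - Y*Z**2 - Z**3

deg(f) = 3.
Substitute x = X/Z, y = Y/Z into f, then multiply by Z^3.
  monomial 1·x^3·y^0 ↦ 1·X^3·Y^0·Z^0.
  monomial 2·x^2·y^1 ↦ 2·X^2·Y^1·Z^0.
  monomial -1·x^2·y^0 ↦ -1·X^2·Y^0·Z^1.
  monomial 1·x^1·y^2 ↦ 1·X^1·Y^2·Z^0.
  monomial -2·x^1·y^0 ↦ -2·X^1·Y^0·Z^2.
  monomial -2·x^0·y^3 ↦ -2·X^0·Y^3·Z^0.
  monomial -2·x^0·y^2 ↦ -2·X^0·Y^2·Z^1.
  monomial -1·x^0·y^1 ↦ -1·X^0·Y^1·Z^2.
  monomial -1·x^0·y^0 ↦ -1·X^0·Y^0·Z^3.
Collecting: F(X, Y, Z) = X**3 + 2*X**2*Y - X**2*Z + X*Y**2 - 2*X*Z**2 - 2*Y**3 - 2*Y**2*Z - Y*Z**2 - Z**3.


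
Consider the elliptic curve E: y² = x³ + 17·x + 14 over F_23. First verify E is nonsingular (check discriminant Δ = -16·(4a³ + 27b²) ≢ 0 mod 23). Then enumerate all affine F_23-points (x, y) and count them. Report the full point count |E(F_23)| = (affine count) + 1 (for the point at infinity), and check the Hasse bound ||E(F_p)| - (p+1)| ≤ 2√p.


Affine points = {(1, 3), (1, 20), (3, 0), (4, 10), (4, 13), (7, 4), (7, 19), (8, 8), (8, 15), (14, 11), (14, 12), (16, 9), (16, 14), (17, 8), (17, 15), (21, 8), (21, 15)}; affine count = 17; |E(F_23)| = 18.

Discriminant check: Δ ∝ 4a³ + 27b² = 4·17³ + 27·14² = 4·4913 + 27·196 ≡ 12 (mod 23). Nonzero ⇒ E is nonsingular.
For each x ∈ F_23, compute rhs = x³ + 17·x + 14 mod 23, then count y ∈ F_23 with y² ≡ rhs.
  x = 0: rhs = 14, matching y values: none (0 points).
  x = 1: rhs = 9, matching y values: 3, 20 (2 points).
  x = 2: rhs = 10, matching y values: none (0 points).
  x = 3: rhs = 0, matching y values: 0 (1 points).
  x = 4: rhs = 8, matching y values: 10, 13 (2 points).
  x = 5: rhs = 17, matching y values: none (0 points).
  x = 6: rhs = 10, matching y values: none (0 points).
  x = 7: rhs = 16, matching y values: 4, 19 (2 points).
  x = 8: rhs = 18, matching y values: 8, 15 (2 points).
  x = 9: rhs = 22, matching y values: none (0 points).
  x = 10: rhs = 11, matching y values: none (0 points).
  x = 11: rhs = 14, matching y values: none (0 points).
  x = 12: rhs = 14, matching y values: none (0 points).
  x = 13: rhs = 17, matching y values: none (0 points).
  x = 14: rhs = 6, matching y values: 11, 12 (2 points).
  x = 15: rhs = 10, matching y values: none (0 points).
  x = 16: rhs = 12, matching y values: 9, 14 (2 points).
  x = 17: rhs = 18, matching y values: 8, 15 (2 points).
  x = 18: rhs = 11, matching y values: none (0 points).
  x = 19: rhs = 20, matching y values: none (0 points).
  x = 20: rhs = 5, matching y values: none (0 points).
  x = 21: rhs = 18, matching y values: 8, 15 (2 points).
  x = 22: rhs = 19, matching y values: none (0 points).
Total affine count: 17.
Full point count |E(F_23)| = 17 + 1 = 18.
Hasse bound: |18 − (23+1)| = |-6| = 6 ≤ 2√23 ≈ 9.5917 ✓.


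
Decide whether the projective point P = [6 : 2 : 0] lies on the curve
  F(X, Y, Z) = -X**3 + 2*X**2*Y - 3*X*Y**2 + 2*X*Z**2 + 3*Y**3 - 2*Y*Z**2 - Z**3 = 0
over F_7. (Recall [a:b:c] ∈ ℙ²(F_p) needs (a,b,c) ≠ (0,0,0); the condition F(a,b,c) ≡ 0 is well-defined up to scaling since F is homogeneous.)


F(6,2,0) ≡ 6 (mod 7); P is NOT on the curve.

Evaluate F(6, 2, 0) term-by-term (mod 7).
  -X**3 ↦ -1·216·1·1 = -216
  2*X**2*Y ↦ 2·36·2·1 = 144
  -3*X*Y**2 ↦ -3·6·4·1 = -72
  2*X*Z**2 ↦ 2·6·1·0 = 0
  3*Y**3 ↦ 3·1·8·1 = 24
  -2*Y*Z**2 ↦ -2·1·2·0 = 0
  -Z**3 ↦ -1·1·1·0 = 0
Sum: F(6, 2, 0) = (-216) + (144) + (-72) + (0) + (24) + (0) + (0) = -120.
Reducing mod 7: -120 ≡ 6 (mod 7).
Since F(a, b, c) ≡ 6 ≠ 0 (mod 7), P does NOT lie on the curve.


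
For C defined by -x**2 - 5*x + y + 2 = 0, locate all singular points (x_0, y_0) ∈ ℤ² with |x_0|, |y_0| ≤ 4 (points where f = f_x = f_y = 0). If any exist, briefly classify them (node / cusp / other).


No singular points in the scanned grid; C is smooth there.

Compute partial derivatives:
  f_x = -2*x - 5.
  f_y = 1.
f_y = 1 is a nonzero constant, so f_y never vanishes: no point (x, y) can satisfy f = f_x = f_y = 0. In particular no (x, y) ∈ {−4, ..., 4}² is singular; the curve is smooth.


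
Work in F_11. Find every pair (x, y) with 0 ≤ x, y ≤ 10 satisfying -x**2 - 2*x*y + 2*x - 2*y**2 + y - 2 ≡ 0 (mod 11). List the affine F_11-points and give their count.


Affine F_11-points: {(1, 2), (1, 3), (2, 7), (2, 8), (5, 6), (6, 3), (6, 8), (7, 4), (7, 6), (8, 2), (8, 7), (9, 4)}; count = 12.

For each of the 121 pairs (x, y) ∈ F_11², evaluate f(x, y) mod 11. Record the zeros.
  x = 0: [0↦9, 1↦8, 2↦3, 3↦5, 4↦3, 5↦8, 6↦9, 7↦6, 8↦10, 9↦10, 10↦6]  zeros at y ∈ ∅
  x = 1: [0↦10, 1↦7, 2↦0, 3↦0, 4↦7, 5↦10, 6↦9, 7↦4, 8↦6, 9↦4, 10↦9]  zeros at y ∈ {2, 3}
  x = 2: [0↦9, 1↦4, 2↦6, 3↦4, 4↦9, 5↦10, 6↦7, 7↦0, 8↦0, 9↦7, 10↦10]  zeros at y ∈ {7, 8}
  x = 3: [0↦6, 1↦10, 2↦10, 3↦6, 4↦9, 5↦8, 6↦3, 7↦5, 8↦3, 9↦8, 10↦9]  zeros at y ∈ ∅
  x = 4: [0↦1, 1↦3, 2↦1, 3↦6, 4↦7, 5↦4, 6↦8, 7↦8, 8↦4, 9↦7, 10↦6]  zeros at y ∈ ∅
  x = 5: [0↦5, 1↦5, 2↦1, 3↦4, 4↦3, 5↦9, 6↦0, 7↦9, 8↦3, 9↦4, 10↦1]  zeros at y ∈ {6}
  x = 6: [0↦7, 1↦5, 2↦10, 3↦0, 4↦8, 5↦1, 6↦1, 7↦8, 8↦0, 9↦10, 10↦5]  zeros at y ∈ {3, 8}
  x = 7: [0↦7, 1↦3, 2↦6, 3↦5, 4↦0, 5↦2, 6↦0, 7↦5, 8↦6, 9↦3, 10↦7]  zeros at y ∈ {4, 6}
  x = 8: [0↦5, 1↦10, 2↦0, 3↦8, 4↦1, 5↦1, 6↦8, 7↦0, 8↦10, 9↦5, 10↦7]  zeros at y ∈ {2, 7}
  x = 9: [0↦1, 1↦4, 2↦3, 3↦9, 4↦0, 5↦9, 6↦3, 7↦4, 8↦1, 9↦5, 10↦5]  zeros at y ∈ {4}
  x = 10: [0↦6, 1↦7, 2↦4, 3↦8, 4↦8, 5↦4, 6↦7, 7↦6, 8↦1, 9↦3, 10↦1]  zeros at y ∈ ∅
Collecting zeros: affine points = {(1, 2), (1, 3), (2, 7), (2, 8), (5, 6), (6, 3), (6, 8), (7, 4), (7, 6), (8, 2), (8, 7), (9, 4)}.
Total count |C(F_11)_aff| = 12.


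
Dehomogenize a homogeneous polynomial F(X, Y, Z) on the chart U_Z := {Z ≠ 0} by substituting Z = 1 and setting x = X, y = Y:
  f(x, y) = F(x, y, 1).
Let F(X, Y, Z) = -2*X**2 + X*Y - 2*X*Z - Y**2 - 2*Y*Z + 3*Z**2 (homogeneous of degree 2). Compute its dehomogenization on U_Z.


f(x, y) = -2*x**2 + x*y - 2*x - y**2 - 2*y + 3

On U_Z we set Z = 1. Each monomial c·X^i·Y^j·Z^k in F becomes c·x^i·y^j·1^k = c·x^i·y^j.
Substituting Z = 1: F(X, Y, 1) = -2*x**2 + x*y - 2*x - y**2 - 2*y + 3.
Note: deg(f) ≤ deg(F) = 2; strict inequality happens when F is divisible by Z (lost terms).


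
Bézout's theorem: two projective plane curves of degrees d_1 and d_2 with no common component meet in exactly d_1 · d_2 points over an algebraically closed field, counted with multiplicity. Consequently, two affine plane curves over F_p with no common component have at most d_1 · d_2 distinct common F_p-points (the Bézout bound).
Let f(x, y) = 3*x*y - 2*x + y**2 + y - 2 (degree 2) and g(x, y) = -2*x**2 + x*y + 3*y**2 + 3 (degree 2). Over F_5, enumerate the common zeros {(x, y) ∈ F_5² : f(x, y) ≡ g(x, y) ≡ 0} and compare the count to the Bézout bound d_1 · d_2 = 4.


Common zeros: {(0, 3)}; count = 1; Bézout bound = 4.

deg(f) = 2, deg(g) = 2, so Bézout bound = 4.
Scan x ∈ F_5. For each x, list the y ∈ F_5 with f(x, y) ≡ 0 and those with g(x, y) ≡ 0 (mod 5); the common zeros in that column are the intersection.
  x = 0: f ≡ 0 at y ∈ {1, 3}; g ≡ 0 at y ∈ {2, 3}; common: {3}.
  x = 1: f ≡ 0 at y ∈ ∅; g ≡ 0 at y ∈ {1, 2}; common: ∅.
  x = 2: f ≡ 0 at y ∈ ∅; g ≡ 0 at y ∈ {0, 1}; common: ∅.
  x = 3: f ≡ 0 at y ∈ ∅; g ≡ 0 at y ∈ {0, 4}; common: ∅.
  x = 4: f ≡ 0 at y ∈ {0, 2}; g ≡ 0 at y ∈ {3, 4}; common: ∅.
Collecting: common zeros = {(0, 3)}, so the count is 1.
Comparison with the Bézout bound: 1 ≤ 4 = deg(f)·deg(g), as expected for curves with no common component (the affine F_5-count falls short of the bound because intersections may lie at infinity, over extension fields, or carry multiplicity).


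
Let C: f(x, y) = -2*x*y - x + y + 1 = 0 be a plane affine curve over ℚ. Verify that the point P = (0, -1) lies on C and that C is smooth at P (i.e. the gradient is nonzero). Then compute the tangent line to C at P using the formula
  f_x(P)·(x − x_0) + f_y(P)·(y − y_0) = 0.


Tangent line at P: x + y + 1 = 0.

Step 1: f(0, -1) = 0, so P lies on C.
Step 2: partial derivatives
  f_x(x, y) = -2*y - 1, f_y(x, y) = 1 - 2*x.
  f_x(P) = 1, f_y(P) = 1 (gradient nonzero, so P is smooth).
Step 3: tangent line at P: 1·(x − 0) + 1·(y − -1) = 0.
Expanding: x + y + 1 = 0.


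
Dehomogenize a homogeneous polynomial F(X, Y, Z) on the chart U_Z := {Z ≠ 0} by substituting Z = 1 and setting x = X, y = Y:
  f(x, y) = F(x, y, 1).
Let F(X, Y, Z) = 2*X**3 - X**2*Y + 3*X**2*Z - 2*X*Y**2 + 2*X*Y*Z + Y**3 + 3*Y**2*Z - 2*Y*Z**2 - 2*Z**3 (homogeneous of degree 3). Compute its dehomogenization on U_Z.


f(x, y) = 2*x**3 - x**2*y + 3*x**2 - 2*x*y**2 + 2*x*y + y**3 + 3*y**2 - 2*y - 2

On U_Z we set Z = 1. Each monomial c·X^i·Y^j·Z^k in F becomes c·x^i·y^j·1^k = c·x^i·y^j.
Substituting Z = 1: F(X, Y, 1) = 2*x**3 - x**2*y + 3*x**2 - 2*x*y**2 + 2*x*y + y**3 + 3*y**2 - 2*y - 2.
Note: deg(f) ≤ deg(F) = 3; strict inequality happens when F is divisible by Z (lost terms).


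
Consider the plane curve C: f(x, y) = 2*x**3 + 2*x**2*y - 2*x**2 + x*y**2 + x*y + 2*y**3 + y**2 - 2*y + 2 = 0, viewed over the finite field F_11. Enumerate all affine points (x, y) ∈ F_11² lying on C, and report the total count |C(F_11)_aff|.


Affine F_11-points: {(1, 3), (3, 9), (5, 4), (6, 8), (9, 0)}; count = 5.

For each of the 121 pairs (x, y) ∈ F_11², evaluate f(x, y) mod 11. Record the zeros.
  x = 0: [0↦2, 1↦3, 2↦7, 3↦4, 4↦6, 5↦3, 6↦7, 7↦8, 8↦7, 9↦5, 10↦3]  zeros at y ∈ ∅
  x = 1: [0↦2, 1↦7, 2↦6, 3↦0, 4↦1, 5↦10, 6↦6, 7↦1, 8↦7, 9↦3, 10↦1]  zeros at y ∈ {3}
  x = 2: [0↦10, 1↦1, 2↦10, 3↦5, 4↦9, 5↦1, 6↦4, 7↦8, 8↦3, 9↦1, 10↦3]  zeros at y ∈ ∅
  x = 3: [0↦5, 1↦8, 2↦9, 3↦9, 4↦9, 5↦10, 6↦2, 7↦8, 8↦7, 9↦0, 10↦10]  zeros at y ∈ {9}
  x = 4: [0↦10, 1↦7, 2↦4, 3↦2, 4↦2, 5↦5, 6↦1, 7↦2, 8↦9, 9↦1, 10↦1]  zeros at y ∈ ∅
  x = 5: [0↦4, 1↦10, 2↦7, 3↦7, 4↦0, 5↦9, 6↦2, 7↦2, 8↦10, 9↦5, 10↦10]  zeros at y ∈ {4}
  x = 6: [0↦10, 1↦7, 2↦8, 3↦3, 4↦4, 5↦1, 6↦6, 7↦9, 8↦0, 9↦2, 10↦5]  zeros at y ∈ {8}
  x = 7: [0↦7, 1↦10, 2↦8, 3↦2, 4↦4, 5↦4, 6↦3, 7↦2, 8↦2, 9↦4, 10↦9]  zeros at y ∈ ∅
  x = 8: [0↦7, 1↦9, 2↦8, 3↦5, 4↦1, 5↦8, 6↦5, 7↦4, 8↦6, 9↦1, 10↦1]  zeros at y ∈ ∅
  x = 9: [0↦0, 1↦5, 2↦9, 3↦2, 4↦7, 5↦3, 6↦2, 7↦5, 8↦2, 9↦5, 10↦4]  zeros at y ∈ {0}
  x = 10: [0↦9, 1↦10, 2↦1, 3↦5, 4↦1, 5↦1, 6↦6, 7↦6, 8↦2, 9↦6, 10↦8]  zeros at y ∈ ∅
Collecting zeros: affine points = {(1, 3), (3, 9), (5, 4), (6, 8), (9, 0)}.
Total count |C(F_11)_aff| = 5.


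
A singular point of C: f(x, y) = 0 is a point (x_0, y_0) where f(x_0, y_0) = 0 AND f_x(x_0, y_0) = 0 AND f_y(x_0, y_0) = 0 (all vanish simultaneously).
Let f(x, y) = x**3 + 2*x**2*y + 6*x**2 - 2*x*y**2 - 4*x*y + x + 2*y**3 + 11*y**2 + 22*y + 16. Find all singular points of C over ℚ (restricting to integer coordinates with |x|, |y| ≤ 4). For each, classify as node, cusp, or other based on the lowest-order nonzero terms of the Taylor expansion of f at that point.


Singular points: {(-1, -2)}; classification: node.

Compute partial derivatives:
  f_x = 3*x**2 + 4*x*y + 12*x - 2*y**2 - 4*y + 1.
  f_y = 2*x**2 - 4*x*y - 4*x + 6*y**2 + 22*y + 22.
Scan x_0 ∈ {−4, ..., 4}. For each x_0, f_y(x_0, y) is a polynomial in y; find its integer roots y ∈ {−4, ..., 4}, then test f_x and f at those candidates.
  x = -4: f_y(-4, y) = 6*y**2 + 38*y + 70; no integer root y with |y| ≤ 4.
  x = -3: f_y(-3, y) = 6*y**2 + 34*y + 52; no integer root y with |y| ≤ 4.
  x = -2: f_y(-2, y) = 6*y**2 + 30*y + 38; no integer root y with |y| ≤ 4.
  x = -1: f_y(-1, y) = 6*y**2 + 26*y + 28; vanishes at y ∈ {-2}. (-1, -2): f_x = 0, f = 0 — SINGULAR.
  x = 0: f_y(0, y) = 6*y**2 + 22*y + 22; no integer root y with |y| ≤ 4.
  x = 1: f_y(1, y) = 6*y**2 + 18*y + 20; no integer root y with |y| ≤ 4.
  x = 2: f_y(2, y) = 6*y**2 + 14*y + 22; no integer root y with |y| ≤ 4.
  x = 3: f_y(3, y) = 6*y**2 + 10*y + 28; no integer root y with |y| ≤ 4.
  x = 4: f_y(4, y) = 6*y**2 + 6*y + 38; no integer root y with |y| ≤ 4.
Only singular point on the grid: (-1, -2).
Classify: substitute x = -1 + u, y = -2 + v and expand: f = u**3 + 2*u**2*v - u**2 - 2*u*v**2 + 2*v**3 + v**2.
No constant or linear terms (consistent with a singular point). Quadratic part: -u**2 + v**2. Cubic part: u**3 + 2*u**2*v - 2*u*v**2 + 2*v**3.
The quadratic part v**2 - u**2 = (v − u)(v + u) splits into two distinct linear factors, so there are two distinct tangent lines y − -2 = ±(x − -1) — this is a node (ordinary double point).
Classification: node.


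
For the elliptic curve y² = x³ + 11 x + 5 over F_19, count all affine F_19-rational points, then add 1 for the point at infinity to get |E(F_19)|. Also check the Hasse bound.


Affine points = {(0, 9), (0, 10), (1, 6), (1, 13), (2, 4), (2, 15), (7, 8), (7, 11), (8, 4), (8, 15), (9, 4), (9, 15), (15, 7), (15, 12)}; affine count = 14; |E(F_19)| = 15.

Discriminant check: Δ ∝ 4a³ + 27b² = 4·11³ + 27·5² = 4·1331 + 27·25 ≡ 14 (mod 19). Nonzero ⇒ E is nonsingular.
For each x ∈ F_19, compute rhs = x³ + 11·x + 5 mod 19, then count y ∈ F_19 with y² ≡ rhs.
  x = 0: rhs = 5, matching y values: 9, 10 (2 points).
  x = 1: rhs = 17, matching y values: 6, 13 (2 points).
  x = 2: rhs = 16, matching y values: 4, 15 (2 points).
  x = 3: rhs = 8, matching y values: none (0 points).
  x = 4: rhs = 18, matching y values: none (0 points).
  x = 5: rhs = 14, matching y values: none (0 points).
  x = 6: rhs = 2, matching y values: none (0 points).
  x = 7: rhs = 7, matching y values: 8, 11 (2 points).
  x = 8: rhs = 16, matching y values: 4, 15 (2 points).
  x = 9: rhs = 16, matching y values: 4, 15 (2 points).
  x = 10: rhs = 13, matching y values: none (0 points).
  x = 11: rhs = 13, matching y values: none (0 points).
  x = 12: rhs = 3, matching y values: none (0 points).
  x = 13: rhs = 8, matching y values: none (0 points).
  x = 14: rhs = 15, matching y values: none (0 points).
  x = 15: rhs = 11, matching y values: 7, 12 (2 points).
  x = 16: rhs = 2, matching y values: none (0 points).
  x = 17: rhs = 13, matching y values: none (0 points).
  x = 18: rhs = 12, matching y values: none (0 points).
Total affine count: 14.
Full point count |E(F_19)| = 14 + 1 = 15.
Hasse bound: |15 − (19+1)| = |-5| = 5 ≤ 2√19 ≈ 8.7178 ✓.


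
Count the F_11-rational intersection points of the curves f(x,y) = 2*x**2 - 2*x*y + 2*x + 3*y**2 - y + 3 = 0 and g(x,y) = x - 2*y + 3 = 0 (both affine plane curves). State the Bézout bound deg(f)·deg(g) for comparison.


Common zeros: {(0, 7), (3, 3)}; count = 2; Bézout bound = 2.

deg(f) = 2, deg(g) = 1, so Bézout bound = 2.
Scan x ∈ F_11. For each x, list the y ∈ F_11 with f(x, y) ≡ 0 and those with g(x, y) ≡ 0 (mod 11); the common zeros in that column are the intersection.
  x = 0: f ≡ 0 at y ∈ {7, 8}; g ≡ 0 at y ∈ {7}; common: {7}.
  x = 1: f ≡ 0 at y ∈ ∅; g ≡ 0 at y ∈ {2}; common: ∅.
  x = 2: f ≡ 0 at y ∈ ∅; g ≡ 0 at y ∈ {8}; common: ∅.
  x = 3: f ≡ 0 at y ∈ {3}; g ≡ 0 at y ∈ {3}; common: {3}.
  x = 4: f ≡ 0 at y ∈ {4, 10}; g ≡ 0 at y ∈ {9}; common: ∅.
  x = 5: f ≡ 0 at y ∈ {1, 10}; g ≡ 0 at y ∈ {4}; common: ∅.
  x = 6: f ≡ 0 at y ∈ {1, 7}; g ≡ 0 at y ∈ {10}; common: ∅.
  x = 7: f ≡ 0 at y ∈ {8}; g ≡ 0 at y ∈ {5}; common: ∅.
  x = 8: f ≡ 0 at y ∈ ∅; g ≡ 0 at y ∈ {0}; common: ∅.
  x = 9: f ≡ 0 at y ∈ ∅; g ≡ 0 at y ∈ {6}; common: ∅.
  x = 10: f ≡ 0 at y ∈ {3, 4}; g ≡ 0 at y ∈ {1}; common: ∅.
Collecting: common zeros = {(0, 7), (3, 3)}, so the count is 2.
Comparison with the Bézout bound: 2 ≤ 2 = deg(f)·deg(g), as expected for curves with no common component (the bound is attained).


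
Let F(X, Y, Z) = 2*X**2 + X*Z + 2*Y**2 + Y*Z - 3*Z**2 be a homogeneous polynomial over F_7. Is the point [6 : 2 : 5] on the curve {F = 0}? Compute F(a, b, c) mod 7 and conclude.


F(6,2,5) ≡ 3 (mod 7); P is NOT on the curve.

Evaluate F(6, 2, 5) term-by-term (mod 7).
  2*X**2 ↦ 2·36·1·1 = 72
  X*Z ↦ 1·6·1·5 = 30
  2*Y**2 ↦ 2·1·4·1 = 8
  Y*Z ↦ 1·1·2·5 = 10
  -3*Z**2 ↦ -3·1·1·25 = -75
Sum: F(6, 2, 5) = (72) + (30) + (8) + (10) + (-75) = 45.
Reducing mod 7: 45 ≡ 3 (mod 7).
Since F(a, b, c) ≡ 3 ≠ 0 (mod 7), P does NOT lie on the curve.


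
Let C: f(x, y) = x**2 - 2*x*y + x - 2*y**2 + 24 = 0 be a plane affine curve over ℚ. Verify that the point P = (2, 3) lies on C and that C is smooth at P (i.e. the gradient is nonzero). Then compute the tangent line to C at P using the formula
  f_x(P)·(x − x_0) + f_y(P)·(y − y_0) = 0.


Tangent line at P: -x - 16*y + 50 = 0.

Step 1: f(2, 3) = 0, so P lies on C.
Step 2: partial derivatives
  f_x(x, y) = 2*x - 2*y + 1, f_y(x, y) = -2*x - 4*y.
  f_x(P) = -1, f_y(P) = -16 (gradient nonzero, so P is smooth).
Step 3: tangent line at P: -1·(x − 2) + -16·(y − 3) = 0.
Expanding: -x - 16*y + 50 = 0.


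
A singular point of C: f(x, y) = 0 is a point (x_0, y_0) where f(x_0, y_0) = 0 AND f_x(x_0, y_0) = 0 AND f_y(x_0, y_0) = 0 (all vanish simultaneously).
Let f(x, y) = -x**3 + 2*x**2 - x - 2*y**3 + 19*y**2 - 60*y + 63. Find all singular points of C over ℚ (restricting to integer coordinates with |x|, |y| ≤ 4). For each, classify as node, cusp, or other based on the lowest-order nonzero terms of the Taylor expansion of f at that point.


Singular points: {(1, 3)}; classification: node.

Compute partial derivatives:
  f_x = -3*x**2 + 4*x - 1.
  f_y = -6*y**2 + 38*y - 60.
Scan x_0 ∈ {−4, ..., 4}. For each x_0, f_y(x_0, y) is a polynomial in y; find its integer roots y ∈ {−4, ..., 4}, then test f_x and f at those candidates.
  x = -4: f_y(-4, y) = -6*y**2 + 38*y - 60; vanishes at y ∈ {3}. (-4, 3): f_x = -65 ≠ 0.
  x = -3: f_y(-3, y) = -6*y**2 + 38*y - 60; vanishes at y ∈ {3}. (-3, 3): f_x = -40 ≠ 0.
  x = -2: f_y(-2, y) = -6*y**2 + 38*y - 60; vanishes at y ∈ {3}. (-2, 3): f_x = -21 ≠ 0.
  x = -1: f_y(-1, y) = -6*y**2 + 38*y - 60; vanishes at y ∈ {3}. (-1, 3): f_x = -8 ≠ 0.
  x = 0: f_y(0, y) = -6*y**2 + 38*y - 60; vanishes at y ∈ {3}. (0, 3): f_x = -1 ≠ 0.
  x = 1: f_y(1, y) = -6*y**2 + 38*y - 60; vanishes at y ∈ {3}. (1, 3): f_x = 0, f = 0 — SINGULAR.
  x = 2: f_y(2, y) = -6*y**2 + 38*y - 60; vanishes at y ∈ {3}. (2, 3): f_x = -5 ≠ 0.
  x = 3: f_y(3, y) = -6*y**2 + 38*y - 60; vanishes at y ∈ {3}. (3, 3): f_x = -16 ≠ 0.
  x = 4: f_y(4, y) = -6*y**2 + 38*y - 60; vanishes at y ∈ {3}. (4, 3): f_x = -33 ≠ 0.
Only singular point on the grid: (1, 3).
Classify: substitute x = 1 + u, y = 3 + v and expand: f = -u**3 - u**2 - 2*v**3 + v**2.
No constant or linear terms (consistent with a singular point). Quadratic part: -u**2 + v**2. Cubic part: -u**3 - 2*v**3.
The quadratic part v**2 - u**2 = (v − u)(v + u) splits into two distinct linear factors, so there are two distinct tangent lines y − 3 = ±(x − 1) — this is a node (ordinary double point).
Classification: node.


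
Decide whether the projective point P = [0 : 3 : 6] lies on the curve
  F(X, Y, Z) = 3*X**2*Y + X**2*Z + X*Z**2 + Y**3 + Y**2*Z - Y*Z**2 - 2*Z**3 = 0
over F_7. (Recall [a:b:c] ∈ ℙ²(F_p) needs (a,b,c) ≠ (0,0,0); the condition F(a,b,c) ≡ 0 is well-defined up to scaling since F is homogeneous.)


F(0,3,6) ≡ 3 (mod 7); P is NOT on the curve.

Evaluate F(0, 3, 6) term-by-term (mod 7).
  3*X**2*Y ↦ 3·0·3·1 = 0
  X**2*Z ↦ 1·0·1·6 = 0
  X*Z**2 ↦ 1·0·1·36 = 0
  Y**3 ↦ 1·1·27·1 = 27
  Y**2*Z ↦ 1·1·9·6 = 54
  -Y*Z**2 ↦ -1·1·3·36 = -108
  -2*Z**3 ↦ -2·1·1·216 = -432
Sum: F(0, 3, 6) = (0) + (0) + (0) + (27) + (54) + (-108) + (-432) = -459.
Reducing mod 7: -459 ≡ 3 (mod 7).
Since F(a, b, c) ≡ 3 ≠ 0 (mod 7), P does NOT lie on the curve.


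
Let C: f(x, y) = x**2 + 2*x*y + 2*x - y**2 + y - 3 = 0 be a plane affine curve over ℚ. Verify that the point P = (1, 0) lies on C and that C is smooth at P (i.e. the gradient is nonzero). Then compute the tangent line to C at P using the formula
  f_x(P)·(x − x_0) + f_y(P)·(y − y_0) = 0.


Tangent line at P: 4*x + 3*y - 4 = 0.

Step 1: f(1, 0) = 0, so P lies on C.
Step 2: partial derivatives
  f_x(x, y) = 2*x + 2*y + 2, f_y(x, y) = 2*x - 2*y + 1.
  f_x(P) = 4, f_y(P) = 3 (gradient nonzero, so P is smooth).
Step 3: tangent line at P: 4·(x − 1) + 3·(y − 0) = 0.
Expanding: 4*x + 3*y - 4 = 0.


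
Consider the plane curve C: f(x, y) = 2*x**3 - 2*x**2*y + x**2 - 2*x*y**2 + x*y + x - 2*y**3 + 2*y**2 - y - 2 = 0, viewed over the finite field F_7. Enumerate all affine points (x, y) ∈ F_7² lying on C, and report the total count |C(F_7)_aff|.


Affine F_7-points: {(2, 4), (2, 5), (3, 1), (3, 2), (4, 3), (4, 5), (5, 3), (6, 4)}; count = 8.

For each of the 49 pairs (x, y) ∈ F_7², evaluate f(x, y) mod 7. Record the zeros.
  x = 0: [0↦5, 1↦4, 2↦2, 3↦1, 4↦3, 5↦3, 6↦3]  zeros at y ∈ ∅
  x = 1: [0↦2, 1↦5, 2↦3, 3↦5, 4↦6, 5↦1, 6↦6]  zeros at y ∈ ∅
  x = 2: [0↦6, 1↦2, 2↦3, 3↦4, 4↦0, 5↦0, 6↦6]  zeros at y ∈ {4, 5}
  x = 3: [0↦1, 1↦0, 2↦0, 3↦3, 4↦4, 5↦5, 6↦1]  zeros at y ∈ {1, 2}
  x = 4: [0↦6, 1↦4, 2↦6, 3↦0, 4↦2, 5↦0, 6↦3]  zeros at y ∈ {3, 5}
  x = 5: [0↦5, 1↦5, 2↦5, 3↦0, 4↦6, 5↦4, 6↦3]  zeros at y ∈ {3}
  x = 6: [0↦3, 1↦1, 2↦2, 3↦1, 4↦0, 5↦1, 6↦6]  zeros at y ∈ {4}
Collecting zeros: affine points = {(2, 4), (2, 5), (3, 1), (3, 2), (4, 3), (4, 5), (5, 3), (6, 4)}.
Total count |C(F_7)_aff| = 8.
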